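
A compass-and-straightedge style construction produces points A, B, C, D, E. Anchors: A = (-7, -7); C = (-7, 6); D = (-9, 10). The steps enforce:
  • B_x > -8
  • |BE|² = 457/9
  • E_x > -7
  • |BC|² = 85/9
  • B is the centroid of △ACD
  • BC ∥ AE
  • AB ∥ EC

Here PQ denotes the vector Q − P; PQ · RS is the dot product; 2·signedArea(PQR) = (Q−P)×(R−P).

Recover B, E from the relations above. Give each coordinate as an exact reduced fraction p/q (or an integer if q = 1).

1. B_x = -23/3  [B is the centroid of △ACD]
2. B_y = 3  [B is the centroid of △ACD]
   → B = (-23/3, 3)
3. E_x = -19/3  [AB ∥ EC ∩ BC ∥ AE]
4. E_y = -4  [AB ∥ EC ∩ BC ∥ AE]
   → E = (-19/3, -4)

B = (-23/3, 3)
E = (-19/3, -4)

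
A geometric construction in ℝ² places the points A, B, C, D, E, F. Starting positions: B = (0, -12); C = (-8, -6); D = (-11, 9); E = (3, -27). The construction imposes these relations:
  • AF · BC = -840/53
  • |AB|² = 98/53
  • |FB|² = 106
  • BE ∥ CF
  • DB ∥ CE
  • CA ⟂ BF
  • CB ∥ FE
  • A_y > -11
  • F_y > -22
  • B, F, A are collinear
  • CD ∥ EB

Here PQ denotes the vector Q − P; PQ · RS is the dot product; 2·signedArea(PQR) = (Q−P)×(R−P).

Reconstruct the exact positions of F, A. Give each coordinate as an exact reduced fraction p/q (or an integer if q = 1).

1. F_x = -5  [CB ∥ FE ∩ BE ∥ CF]
2. F_y = -21  [CB ∥ FE ∩ BE ∥ CF]
   → F = (-5, -21)
3. A_x = 35/53  [B, F, A are collinear ∩ CA ⟂ BF]
4. A_y = -573/53  [B, F, A are collinear ∩ CA ⟂ BF]
   → A = (35/53, -573/53)

A = (35/53, -573/53)
F = (-5, -21)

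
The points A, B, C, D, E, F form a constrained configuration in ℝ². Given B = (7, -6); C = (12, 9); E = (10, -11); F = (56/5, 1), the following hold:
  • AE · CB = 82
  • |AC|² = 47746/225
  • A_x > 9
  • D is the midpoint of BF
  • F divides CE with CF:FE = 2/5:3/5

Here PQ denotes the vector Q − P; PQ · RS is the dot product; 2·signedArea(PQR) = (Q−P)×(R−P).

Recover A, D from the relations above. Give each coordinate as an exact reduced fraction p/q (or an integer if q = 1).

A = (47/5, -16/3)
D = (91/10, -5/2)

1. A_x = 47/5  [line 5·x + 15·y + 33 = 0 ∩ |AC|² = 47746/225]
2. A_y = -16/3  [line 5·x + 15·y + 33 = 0 ∩ |AC|² = 47746/225]
   → A = (47/5, -16/3)
3. D_x = 91/10  [D is the midpoint of BF]
4. D_y = -5/2  [D is the midpoint of BF]
   → D = (91/10, -5/2)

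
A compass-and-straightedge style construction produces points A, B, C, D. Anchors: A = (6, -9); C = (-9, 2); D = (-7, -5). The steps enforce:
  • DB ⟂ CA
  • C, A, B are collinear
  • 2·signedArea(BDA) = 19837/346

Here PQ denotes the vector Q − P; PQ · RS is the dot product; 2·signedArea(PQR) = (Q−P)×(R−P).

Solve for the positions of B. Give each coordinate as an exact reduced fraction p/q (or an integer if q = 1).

B = (-1509/346, -485/346)

1. B_x = -1509/346  [C, A, B are collinear ∩ DB ⟂ CA]
2. B_y = -485/346  [C, A, B are collinear ∩ DB ⟂ CA]
   → B = (-1509/346, -485/346)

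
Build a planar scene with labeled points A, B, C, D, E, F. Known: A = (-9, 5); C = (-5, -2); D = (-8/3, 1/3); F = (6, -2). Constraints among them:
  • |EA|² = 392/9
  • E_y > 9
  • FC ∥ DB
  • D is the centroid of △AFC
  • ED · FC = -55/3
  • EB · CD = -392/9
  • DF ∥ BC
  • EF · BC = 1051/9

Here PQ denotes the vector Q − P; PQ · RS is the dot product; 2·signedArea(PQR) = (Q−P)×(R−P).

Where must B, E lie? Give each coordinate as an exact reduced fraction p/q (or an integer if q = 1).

B = (-41/3, 1/3)
E = (-13/3, 29/3)

1. B_x = -41/3  [DF ∥ BC ∩ FC ∥ DB]
2. B_y = 1/3  [DF ∥ BC ∩ FC ∥ DB]
   → B = (-41/3, 1/3)
3. E_x = -13/3  [EB · CD = -392/9 ∩ ED · FC = -55/3]
4. E_y = 29/3  [EB · CD = -392/9 ∩ ED · FC = -55/3]
   → E = (-13/3, 29/3)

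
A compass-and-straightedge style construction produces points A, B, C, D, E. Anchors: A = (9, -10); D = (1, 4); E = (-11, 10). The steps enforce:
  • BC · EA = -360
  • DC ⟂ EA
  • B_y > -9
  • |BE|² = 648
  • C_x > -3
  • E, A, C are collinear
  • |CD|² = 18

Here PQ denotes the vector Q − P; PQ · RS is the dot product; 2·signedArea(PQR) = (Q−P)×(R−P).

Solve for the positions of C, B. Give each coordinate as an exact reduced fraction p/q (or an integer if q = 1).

B = (7, -8)
C = (-2, 1)

1. C_x = -2  [E, A, C are collinear ∩ DC ⟂ EA]
2. C_y = 1  [E, A, C are collinear ∩ DC ⟂ EA]
   → C = (-2, 1)
3. B_x = 7  [line -20·x + 20·y + 300 = 0 ∩ |BE|² = 648]
4. B_y = -8  [line -20·x + 20·y + 300 = 0 ∩ |BE|² = 648]
   → B = (7, -8)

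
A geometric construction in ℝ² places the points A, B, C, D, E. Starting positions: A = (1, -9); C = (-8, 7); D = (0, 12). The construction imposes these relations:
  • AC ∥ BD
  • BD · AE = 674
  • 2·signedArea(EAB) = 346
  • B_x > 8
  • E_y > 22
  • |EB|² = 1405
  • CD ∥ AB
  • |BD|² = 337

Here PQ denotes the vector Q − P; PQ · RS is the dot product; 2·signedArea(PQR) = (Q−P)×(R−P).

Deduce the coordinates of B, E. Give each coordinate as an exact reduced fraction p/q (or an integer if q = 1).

1. B_x = 9  [AC ∥ BD ∩ CD ∥ AB]
2. B_y = -4  [AC ∥ BD ∩ CD ∥ AB]
   → B = (9, -4)
3. E_x = -17  [2·signedArea(EAB) = 346 ∩ BD · AE = 674]
4. E_y = 23  [2·signedArea(EAB) = 346 ∩ BD · AE = 674]
   → E = (-17, 23)

B = (9, -4)
E = (-17, 23)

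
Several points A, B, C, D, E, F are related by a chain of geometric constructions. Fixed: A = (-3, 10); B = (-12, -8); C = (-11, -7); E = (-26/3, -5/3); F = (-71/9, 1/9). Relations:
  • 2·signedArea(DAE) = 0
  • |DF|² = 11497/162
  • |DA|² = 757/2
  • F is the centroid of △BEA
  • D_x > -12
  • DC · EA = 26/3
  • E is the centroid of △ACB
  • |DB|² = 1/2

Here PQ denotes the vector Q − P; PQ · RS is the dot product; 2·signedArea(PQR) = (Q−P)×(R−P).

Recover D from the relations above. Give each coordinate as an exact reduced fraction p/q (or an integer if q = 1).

1. D_x = -23/2  [2·signedArea(DAE) = 0 ∩ DC · EA = 26/3]
2. D_y = -15/2  [2·signedArea(DAE) = 0 ∩ DC · EA = 26/3]
   → D = (-23/2, -15/2)

D = (-23/2, -15/2)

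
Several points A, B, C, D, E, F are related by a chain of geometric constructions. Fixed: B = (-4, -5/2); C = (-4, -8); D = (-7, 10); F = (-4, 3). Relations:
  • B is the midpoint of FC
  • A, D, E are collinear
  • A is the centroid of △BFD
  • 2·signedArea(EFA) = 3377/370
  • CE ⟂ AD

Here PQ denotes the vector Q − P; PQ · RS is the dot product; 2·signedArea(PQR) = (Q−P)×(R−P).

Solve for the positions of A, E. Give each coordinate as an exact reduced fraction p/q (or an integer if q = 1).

A = (-5, 7/2)
E = (-311/185, -1348/185)

1. A_x = -5  [A is the centroid of △BFD]
2. A_y = 7/2  [A is the centroid of △BFD]
   → A = (-5, 7/2)
3. E_x = -311/185  [A, D, E are collinear ∩ CE ⟂ AD]
4. E_y = -1348/185  [A, D, E are collinear ∩ CE ⟂ AD]
   → E = (-311/185, -1348/185)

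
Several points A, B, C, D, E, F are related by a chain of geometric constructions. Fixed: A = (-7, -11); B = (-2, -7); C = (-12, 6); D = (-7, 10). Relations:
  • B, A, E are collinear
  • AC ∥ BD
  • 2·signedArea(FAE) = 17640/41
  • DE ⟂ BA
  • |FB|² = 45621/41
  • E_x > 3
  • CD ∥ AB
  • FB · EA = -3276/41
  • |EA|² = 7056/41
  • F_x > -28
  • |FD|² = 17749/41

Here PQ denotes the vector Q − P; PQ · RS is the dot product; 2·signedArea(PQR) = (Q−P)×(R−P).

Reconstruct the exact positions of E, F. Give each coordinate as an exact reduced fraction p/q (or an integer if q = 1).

1. E_x = 133/41  [B, A, E are collinear ∩ DE ⟂ BA]
2. E_y = -115/41  [B, A, E are collinear ∩ DE ⟂ BA]
   → E = (133/41, -115/41)
3. F_x = -1117/41  [2·signedArea(FAE) = 17640/41 ∩ FB · EA = -3276/41]
4. F_y = 607/41  [2·signedArea(FAE) = 17640/41 ∩ FB · EA = -3276/41]
   → F = (-1117/41, 607/41)

E = (133/41, -115/41)
F = (-1117/41, 607/41)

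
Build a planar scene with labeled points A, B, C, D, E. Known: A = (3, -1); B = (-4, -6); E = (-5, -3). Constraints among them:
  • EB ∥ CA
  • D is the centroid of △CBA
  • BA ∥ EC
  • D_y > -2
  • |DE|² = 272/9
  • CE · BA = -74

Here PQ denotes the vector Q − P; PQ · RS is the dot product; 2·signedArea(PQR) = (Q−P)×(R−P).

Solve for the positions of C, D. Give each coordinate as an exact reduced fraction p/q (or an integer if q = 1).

C = (2, 2)
D = (1/3, -5/3)

1. C_x = 2  [EB ∥ CA ∩ BA ∥ EC]
2. C_y = 2  [EB ∥ CA ∩ BA ∥ EC]
   → C = (2, 2)
3. D_x = 1/3  [D is the centroid of △CBA]
4. D_y = -5/3  [D is the centroid of △CBA]
   → D = (1/3, -5/3)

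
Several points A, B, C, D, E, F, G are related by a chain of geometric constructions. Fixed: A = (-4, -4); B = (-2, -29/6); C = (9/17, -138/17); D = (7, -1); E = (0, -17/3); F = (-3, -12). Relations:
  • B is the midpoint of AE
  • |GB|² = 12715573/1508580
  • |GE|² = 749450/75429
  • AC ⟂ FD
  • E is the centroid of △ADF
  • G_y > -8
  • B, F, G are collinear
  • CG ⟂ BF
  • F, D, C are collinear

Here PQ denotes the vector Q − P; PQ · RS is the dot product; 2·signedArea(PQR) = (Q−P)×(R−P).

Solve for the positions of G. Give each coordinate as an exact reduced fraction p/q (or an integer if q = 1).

1. G_x = -5919/2465  [B, F, G are collinear ∩ CG ⟂ BF]
2. G_y = -19002/2465  [B, F, G are collinear ∩ CG ⟂ BF]
   → G = (-5919/2465, -19002/2465)

G = (-5919/2465, -19002/2465)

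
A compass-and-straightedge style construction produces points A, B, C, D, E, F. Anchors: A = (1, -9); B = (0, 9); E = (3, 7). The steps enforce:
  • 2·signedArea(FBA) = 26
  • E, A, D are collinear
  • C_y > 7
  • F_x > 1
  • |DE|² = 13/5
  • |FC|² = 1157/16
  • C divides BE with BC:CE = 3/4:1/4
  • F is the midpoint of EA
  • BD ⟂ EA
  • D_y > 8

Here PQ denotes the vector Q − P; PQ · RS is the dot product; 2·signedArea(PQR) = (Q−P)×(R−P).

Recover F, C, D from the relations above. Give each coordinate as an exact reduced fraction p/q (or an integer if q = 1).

C = (9/4, 15/2)
D = (16/5, 43/5)
F = (2, -1)

1. F_x = 2  [F is the midpoint of EA]
2. F_y = -1  [F is the midpoint of EA]
   → F = (2, -1)
3. C_x = 9/4  [C divides BE with BC:CE = 3/4:1/4]
4. C_y = 15/2  [C divides BE with BC:CE = 3/4:1/4]
   → C = (9/4, 15/2)
5. D_x = 16/5  [E, A, D are collinear ∩ BD ⟂ EA]
6. D_y = 43/5  [E, A, D are collinear ∩ BD ⟂ EA]
   → D = (16/5, 43/5)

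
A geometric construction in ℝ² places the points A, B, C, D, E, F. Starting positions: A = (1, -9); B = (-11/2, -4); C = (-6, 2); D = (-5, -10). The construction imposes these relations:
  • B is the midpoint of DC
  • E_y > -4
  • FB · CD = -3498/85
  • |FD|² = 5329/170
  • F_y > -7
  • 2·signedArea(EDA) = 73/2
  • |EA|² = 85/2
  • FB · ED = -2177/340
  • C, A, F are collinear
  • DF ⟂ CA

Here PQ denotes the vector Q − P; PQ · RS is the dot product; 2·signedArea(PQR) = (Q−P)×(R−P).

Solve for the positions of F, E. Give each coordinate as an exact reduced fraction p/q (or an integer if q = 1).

E = (-5/2, -7/2)
F = (-47/170, -1189/170)

1. F_x = -47/170  [C, A, F are collinear ∩ DF ⟂ CA]
2. F_y = -1189/170  [C, A, F are collinear ∩ DF ⟂ CA]
   → F = (-47/170, -1189/170)
3. E_x = -5/2  [2·signedArea(EDA) = 73/2 ∩ FB · ED = -2177/340]
4. E_y = -7/2  [2·signedArea(EDA) = 73/2 ∩ FB · ED = -2177/340]
   → E = (-5/2, -7/2)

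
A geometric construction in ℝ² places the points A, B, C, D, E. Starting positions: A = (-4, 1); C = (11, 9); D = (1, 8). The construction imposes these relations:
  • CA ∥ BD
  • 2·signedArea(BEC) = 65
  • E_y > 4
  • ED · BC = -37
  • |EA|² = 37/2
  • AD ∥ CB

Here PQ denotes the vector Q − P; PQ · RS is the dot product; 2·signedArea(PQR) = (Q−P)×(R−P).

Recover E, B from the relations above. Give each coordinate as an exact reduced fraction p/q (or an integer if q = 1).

1. B_x = 16  [CA ∥ BD ∩ AD ∥ CB]
2. B_y = 16  [CA ∥ BD ∩ AD ∥ CB]
   → B = (16, 16)
3. E_x = -3/2  [ED · BC = -37 ∩ 2·signedArea(BEC) = 65]
4. E_y = 9/2  [ED · BC = -37 ∩ 2·signedArea(BEC) = 65]
   → E = (-3/2, 9/2)

B = (16, 16)
E = (-3/2, 9/2)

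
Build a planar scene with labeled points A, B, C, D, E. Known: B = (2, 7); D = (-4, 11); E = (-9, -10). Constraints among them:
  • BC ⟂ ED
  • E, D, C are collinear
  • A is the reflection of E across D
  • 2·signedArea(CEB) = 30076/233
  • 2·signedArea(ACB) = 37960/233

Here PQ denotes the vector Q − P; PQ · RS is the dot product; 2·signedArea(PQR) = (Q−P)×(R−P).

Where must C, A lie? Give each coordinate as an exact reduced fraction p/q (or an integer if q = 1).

1. C_x = -1067/233  [E, D, C are collinear ∩ BC ⟂ ED]
2. C_y = 1996/233  [E, D, C are collinear ∩ BC ⟂ ED]
   → C = (-1067/233, 1996/233)
3. A_x = 1  [A is the reflection of E across D]
4. A_y = 32  [A is the reflection of E across D]
   → A = (1, 32)

A = (1, 32)
C = (-1067/233, 1996/233)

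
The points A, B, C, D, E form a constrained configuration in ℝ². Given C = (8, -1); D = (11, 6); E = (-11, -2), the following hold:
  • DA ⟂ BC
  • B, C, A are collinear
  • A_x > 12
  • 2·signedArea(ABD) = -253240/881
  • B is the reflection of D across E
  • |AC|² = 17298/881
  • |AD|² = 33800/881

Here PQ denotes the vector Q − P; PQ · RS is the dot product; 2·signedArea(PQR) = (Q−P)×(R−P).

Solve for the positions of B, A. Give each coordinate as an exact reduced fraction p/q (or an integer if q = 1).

1. B_x = -33  [B is the reflection of D across E]
2. B_y = -10  [B is the reflection of D across E]
   → B = (-33, -10)
3. A_x = 10861/881  [B, C, A are collinear ∩ DA ⟂ BC]
4. A_y = -44/881  [B, C, A are collinear ∩ DA ⟂ BC]
   → A = (10861/881, -44/881)

A = (10861/881, -44/881)
B = (-33, -10)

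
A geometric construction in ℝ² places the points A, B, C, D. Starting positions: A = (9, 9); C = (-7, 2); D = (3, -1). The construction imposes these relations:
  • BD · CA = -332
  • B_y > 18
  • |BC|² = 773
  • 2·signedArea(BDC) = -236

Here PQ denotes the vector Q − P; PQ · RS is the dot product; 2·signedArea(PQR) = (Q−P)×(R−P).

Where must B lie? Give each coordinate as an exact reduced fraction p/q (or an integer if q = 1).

B = (15, 19)

1. B_x = 15  [2·signedArea(BDC) = -236 ∩ BD · CA = -332]
2. B_y = 19  [2·signedArea(BDC) = -236 ∩ BD · CA = -332]
   → B = (15, 19)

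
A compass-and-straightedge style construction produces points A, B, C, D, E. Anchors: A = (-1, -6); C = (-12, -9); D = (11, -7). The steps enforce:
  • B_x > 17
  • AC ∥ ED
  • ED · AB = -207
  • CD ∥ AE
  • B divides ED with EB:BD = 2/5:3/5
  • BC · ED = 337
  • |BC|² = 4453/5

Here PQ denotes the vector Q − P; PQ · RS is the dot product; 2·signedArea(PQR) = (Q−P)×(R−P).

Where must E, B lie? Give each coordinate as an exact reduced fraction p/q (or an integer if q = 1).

1. E_x = 22  [AC ∥ ED ∩ CD ∥ AE]
2. E_y = -4  [AC ∥ ED ∩ CD ∥ AE]
   → E = (22, -4)
3. B_x = 88/5  [B divides ED with EB:BD = 2/5:3/5]
4. B_y = -26/5  [B divides ED with EB:BD = 2/5:3/5]
   → B = (88/5, -26/5)

B = (88/5, -26/5)
E = (22, -4)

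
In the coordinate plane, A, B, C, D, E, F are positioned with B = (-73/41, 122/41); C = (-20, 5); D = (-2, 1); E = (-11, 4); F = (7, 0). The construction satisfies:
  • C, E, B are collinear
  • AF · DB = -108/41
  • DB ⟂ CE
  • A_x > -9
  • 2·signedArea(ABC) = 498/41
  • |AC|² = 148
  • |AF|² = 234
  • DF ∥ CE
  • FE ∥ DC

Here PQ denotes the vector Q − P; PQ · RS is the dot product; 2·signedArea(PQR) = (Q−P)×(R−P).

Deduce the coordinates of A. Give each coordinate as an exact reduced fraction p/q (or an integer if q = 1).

A = (-8, 3)

1. A_x = -8  [line -9/41·x + -81/41·y + 171/41 = 0 ∩ |AC|² = 148]
2. A_y = 3  [line -9/41·x + -81/41·y + 171/41 = 0 ∩ |AC|² = 148]
   → A = (-8, 3)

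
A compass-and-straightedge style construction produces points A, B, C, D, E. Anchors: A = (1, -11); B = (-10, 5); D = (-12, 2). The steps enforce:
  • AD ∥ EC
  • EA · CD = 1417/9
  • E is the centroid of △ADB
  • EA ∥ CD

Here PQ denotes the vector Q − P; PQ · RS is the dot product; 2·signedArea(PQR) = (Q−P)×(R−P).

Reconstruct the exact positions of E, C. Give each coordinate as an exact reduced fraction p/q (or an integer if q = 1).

C = (-20, 35/3)
E = (-7, -4/3)

1. E_x = -7  [E is the centroid of △ADB]
2. E_y = -4/3  [E is the centroid of △ADB]
   → E = (-7, -4/3)
3. C_x = -20  [EA ∥ CD ∩ AD ∥ EC]
4. C_y = 35/3  [EA ∥ CD ∩ AD ∥ EC]
   → C = (-20, 35/3)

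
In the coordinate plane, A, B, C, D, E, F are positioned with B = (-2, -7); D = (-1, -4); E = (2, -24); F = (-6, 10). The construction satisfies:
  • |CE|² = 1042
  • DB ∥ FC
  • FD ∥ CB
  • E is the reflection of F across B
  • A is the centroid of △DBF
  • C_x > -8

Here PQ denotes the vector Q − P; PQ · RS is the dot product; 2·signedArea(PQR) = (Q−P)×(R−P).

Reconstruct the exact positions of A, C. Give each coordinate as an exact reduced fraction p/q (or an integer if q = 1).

A = (-3, -1/3)
C = (-7, 7)

1. A_x = -3  [A is the centroid of △DBF]
2. A_y = -1/3  [A is the centroid of △DBF]
   → A = (-3, -1/3)
3. C_x = -7  [FD ∥ CB ∩ DB ∥ FC]
4. C_y = 7  [FD ∥ CB ∩ DB ∥ FC]
   → C = (-7, 7)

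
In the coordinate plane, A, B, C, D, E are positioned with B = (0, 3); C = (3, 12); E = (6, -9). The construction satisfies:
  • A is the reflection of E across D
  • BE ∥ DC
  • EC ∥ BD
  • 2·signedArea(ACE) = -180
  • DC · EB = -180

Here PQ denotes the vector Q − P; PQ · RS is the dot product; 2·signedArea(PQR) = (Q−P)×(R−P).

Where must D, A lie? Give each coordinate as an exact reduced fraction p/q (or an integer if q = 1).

1. D_x = -3  [BE ∥ DC ∩ EC ∥ BD]
2. D_y = 24  [BE ∥ DC ∩ EC ∥ BD]
   → D = (-3, 24)
3. A_x = -12  [A is the reflection of E across D]
4. A_y = 57  [A is the reflection of E across D]
   → A = (-12, 57)

A = (-12, 57)
D = (-3, 24)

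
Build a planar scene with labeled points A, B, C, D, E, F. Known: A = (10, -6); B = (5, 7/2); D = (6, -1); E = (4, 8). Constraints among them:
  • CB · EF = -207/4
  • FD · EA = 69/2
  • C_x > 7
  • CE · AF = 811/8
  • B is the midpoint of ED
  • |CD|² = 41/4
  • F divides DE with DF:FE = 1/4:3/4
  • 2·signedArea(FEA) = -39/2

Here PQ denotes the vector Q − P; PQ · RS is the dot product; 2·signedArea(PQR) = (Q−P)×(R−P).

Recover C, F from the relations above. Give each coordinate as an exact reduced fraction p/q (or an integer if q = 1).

C = (8, -7/2)
F = (11/2, 5/4)

1. F_x = 11/2  [F divides DE with DF:FE = 1/4:3/4]
2. F_y = 5/4  [F divides DE with DF:FE = 1/4:3/4]
   → F = (11/2, 5/4)
3. C_x = 8  [CE · AF = 811/8 ∩ CB · EF = -207/4]
4. C_y = -7/2  [CE · AF = 811/8 ∩ CB · EF = -207/4]
   → C = (8, -7/2)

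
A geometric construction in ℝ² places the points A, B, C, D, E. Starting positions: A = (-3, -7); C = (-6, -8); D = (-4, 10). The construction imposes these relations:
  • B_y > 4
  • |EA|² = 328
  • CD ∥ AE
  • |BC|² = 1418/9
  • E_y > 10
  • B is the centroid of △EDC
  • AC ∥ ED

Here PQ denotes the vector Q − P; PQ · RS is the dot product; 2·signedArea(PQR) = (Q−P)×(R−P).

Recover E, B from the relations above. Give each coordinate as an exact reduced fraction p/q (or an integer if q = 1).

1. E_x = -1  [AC ∥ ED ∩ CD ∥ AE]
2. E_y = 11  [AC ∥ ED ∩ CD ∥ AE]
   → E = (-1, 11)
3. B_x = -11/3  [B is the centroid of △EDC]
4. B_y = 13/3  [B is the centroid of △EDC]
   → B = (-11/3, 13/3)

B = (-11/3, 13/3)
E = (-1, 11)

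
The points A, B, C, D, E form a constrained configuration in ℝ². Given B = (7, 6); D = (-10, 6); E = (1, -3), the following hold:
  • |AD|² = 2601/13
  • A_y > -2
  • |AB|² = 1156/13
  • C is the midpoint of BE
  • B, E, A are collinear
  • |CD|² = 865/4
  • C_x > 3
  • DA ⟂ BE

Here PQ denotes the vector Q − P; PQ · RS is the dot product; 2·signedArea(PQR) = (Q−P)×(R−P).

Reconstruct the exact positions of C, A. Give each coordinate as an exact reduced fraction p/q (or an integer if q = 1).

A = (23/13, -24/13)
C = (4, 3/2)

1. C_x = 4  [C is the midpoint of BE]
2. C_y = 3/2  [C is the midpoint of BE]
   → C = (4, 3/2)
3. A_x = 23/13  [B, E, A are collinear ∩ DA ⟂ BE]
4. A_y = -24/13  [B, E, A are collinear ∩ DA ⟂ BE]
   → A = (23/13, -24/13)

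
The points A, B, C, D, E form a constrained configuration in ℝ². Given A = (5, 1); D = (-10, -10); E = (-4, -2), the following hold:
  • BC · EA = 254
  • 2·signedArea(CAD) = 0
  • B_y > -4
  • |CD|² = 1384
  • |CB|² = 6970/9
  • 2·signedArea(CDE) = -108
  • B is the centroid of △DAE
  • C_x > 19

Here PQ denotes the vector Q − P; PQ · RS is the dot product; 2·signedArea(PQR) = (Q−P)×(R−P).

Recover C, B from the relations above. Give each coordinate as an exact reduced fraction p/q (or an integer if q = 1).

B = (-3, -11/3)
C = (20, 12)

1. C_x = 20  [2·signedArea(CAD) = 0 ∩ 2·signedArea(CDE) = -108]
2. C_y = 12  [2·signedArea(CAD) = 0 ∩ 2·signedArea(CDE) = -108]
   → C = (20, 12)
3. B_x = -3  [B is the centroid of △DAE]
4. B_y = -11/3  [B is the centroid of △DAE]
   → B = (-3, -11/3)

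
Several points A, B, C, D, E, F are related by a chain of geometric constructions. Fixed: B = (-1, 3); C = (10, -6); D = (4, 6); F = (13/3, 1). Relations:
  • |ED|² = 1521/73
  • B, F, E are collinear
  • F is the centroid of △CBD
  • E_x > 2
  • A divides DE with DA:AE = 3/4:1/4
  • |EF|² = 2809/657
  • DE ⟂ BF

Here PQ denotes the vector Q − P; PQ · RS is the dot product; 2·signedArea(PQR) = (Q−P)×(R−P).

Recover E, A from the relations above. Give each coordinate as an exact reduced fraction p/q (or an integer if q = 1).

A = (817/292, 204/73)
E = (175/73, 126/73)

1. E_x = 175/73  [B, F, E are collinear ∩ DE ⟂ BF]
2. E_y = 126/73  [B, F, E are collinear ∩ DE ⟂ BF]
   → E = (175/73, 126/73)
3. A_x = 817/292  [A divides DE with DA:AE = 3/4:1/4]
4. A_y = 204/73  [A divides DE with DA:AE = 3/4:1/4]
   → A = (817/292, 204/73)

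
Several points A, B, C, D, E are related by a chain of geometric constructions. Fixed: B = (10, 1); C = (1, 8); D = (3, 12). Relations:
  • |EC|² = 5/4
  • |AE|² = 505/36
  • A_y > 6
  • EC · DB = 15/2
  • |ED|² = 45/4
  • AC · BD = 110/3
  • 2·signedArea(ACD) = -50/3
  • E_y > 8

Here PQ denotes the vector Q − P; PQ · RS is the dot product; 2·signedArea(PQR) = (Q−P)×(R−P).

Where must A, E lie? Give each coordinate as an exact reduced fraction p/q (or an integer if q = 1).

1. A_x = 14/3  [2·signedArea(ACD) = -50/3 ∩ AC · BD = 110/3]
2. A_y = 7  [2·signedArea(ACD) = -50/3 ∩ AC · BD = 110/3]
   → A = (14/3, 7)
3. E_x = 3/2  [line -7·x + 11·y + -177/2 = 0 ∩ |EC|² = 5/4]
4. E_y = 9  [line -7·x + 11·y + -177/2 = 0 ∩ |EC|² = 5/4]
   → E = (3/2, 9)

A = (14/3, 7)
E = (3/2, 9)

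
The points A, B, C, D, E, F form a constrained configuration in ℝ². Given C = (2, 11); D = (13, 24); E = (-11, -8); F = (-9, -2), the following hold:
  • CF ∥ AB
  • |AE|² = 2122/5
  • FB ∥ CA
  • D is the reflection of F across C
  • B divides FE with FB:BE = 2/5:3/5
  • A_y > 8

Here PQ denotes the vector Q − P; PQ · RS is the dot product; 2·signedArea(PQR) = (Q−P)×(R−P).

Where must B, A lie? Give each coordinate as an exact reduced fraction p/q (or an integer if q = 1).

1. B_x = -49/5  [B divides FE with FB:BE = 2/5:3/5]
2. B_y = -22/5  [B divides FE with FB:BE = 2/5:3/5]
   → B = (-49/5, -22/5)
3. A_x = 6/5  [CF ∥ AB ∩ FB ∥ CA]
4. A_y = 43/5  [CF ∥ AB ∩ FB ∥ CA]
   → A = (6/5, 43/5)

A = (6/5, 43/5)
B = (-49/5, -22/5)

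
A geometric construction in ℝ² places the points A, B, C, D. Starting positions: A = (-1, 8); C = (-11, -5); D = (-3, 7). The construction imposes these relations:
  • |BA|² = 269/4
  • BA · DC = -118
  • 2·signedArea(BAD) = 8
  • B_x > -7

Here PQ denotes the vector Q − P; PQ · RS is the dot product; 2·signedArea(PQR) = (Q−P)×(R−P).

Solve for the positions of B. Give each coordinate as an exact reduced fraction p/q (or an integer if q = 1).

1. B_x = -6  [2·signedArea(BAD) = 8 ∩ BA · DC = -118]
2. B_y = 3/2  [2·signedArea(BAD) = 8 ∩ BA · DC = -118]
   → B = (-6, 3/2)

B = (-6, 3/2)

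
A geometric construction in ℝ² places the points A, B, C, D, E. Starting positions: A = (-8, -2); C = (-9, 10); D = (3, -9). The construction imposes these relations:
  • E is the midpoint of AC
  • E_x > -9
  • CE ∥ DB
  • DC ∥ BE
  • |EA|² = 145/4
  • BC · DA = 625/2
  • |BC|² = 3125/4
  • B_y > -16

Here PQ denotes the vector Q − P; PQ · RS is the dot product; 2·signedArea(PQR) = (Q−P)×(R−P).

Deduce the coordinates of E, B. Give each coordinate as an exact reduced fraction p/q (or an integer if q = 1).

B = (7/2, -15)
E = (-17/2, 4)

1. E_x = -17/2  [E is the midpoint of AC]
2. E_y = 4  [E is the midpoint of AC]
   → E = (-17/2, 4)
3. B_x = 7/2  [DC ∥ BE ∩ CE ∥ DB]
4. B_y = -15  [DC ∥ BE ∩ CE ∥ DB]
   → B = (7/2, -15)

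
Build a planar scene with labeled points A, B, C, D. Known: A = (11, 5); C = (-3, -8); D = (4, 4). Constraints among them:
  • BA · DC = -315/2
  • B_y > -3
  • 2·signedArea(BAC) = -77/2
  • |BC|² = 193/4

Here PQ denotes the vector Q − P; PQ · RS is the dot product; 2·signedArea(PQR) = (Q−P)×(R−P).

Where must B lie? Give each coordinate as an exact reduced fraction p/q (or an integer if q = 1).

1. B_x = 1/2  [BA · DC = -315/2 ∩ 2·signedArea(BAC) = -77/2]
2. B_y = -2  [BA · DC = -315/2 ∩ 2·signedArea(BAC) = -77/2]
   → B = (1/2, -2)

B = (1/2, -2)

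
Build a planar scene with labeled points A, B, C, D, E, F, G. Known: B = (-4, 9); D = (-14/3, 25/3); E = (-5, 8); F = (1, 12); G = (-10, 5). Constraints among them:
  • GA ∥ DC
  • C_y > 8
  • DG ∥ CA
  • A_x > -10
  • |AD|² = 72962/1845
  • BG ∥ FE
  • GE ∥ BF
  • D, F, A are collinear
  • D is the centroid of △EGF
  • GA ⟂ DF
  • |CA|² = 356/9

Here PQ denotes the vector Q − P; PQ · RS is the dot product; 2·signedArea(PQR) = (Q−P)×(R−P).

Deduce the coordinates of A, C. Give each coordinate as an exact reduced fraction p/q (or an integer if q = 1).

A = (-2039/205, 1008/205)
C = (-2837/615, 5074/615)

1. A_x = -2039/205  [D, F, A are collinear ∩ GA ⟂ DF]
2. A_y = 1008/205  [D, F, A are collinear ∩ GA ⟂ DF]
   → A = (-2039/205, 1008/205)
3. C_x = -2837/615  [DG ∥ CA ∩ GA ∥ DC]
4. C_y = 5074/615  [DG ∥ CA ∩ GA ∥ DC]
   → C = (-2837/615, 5074/615)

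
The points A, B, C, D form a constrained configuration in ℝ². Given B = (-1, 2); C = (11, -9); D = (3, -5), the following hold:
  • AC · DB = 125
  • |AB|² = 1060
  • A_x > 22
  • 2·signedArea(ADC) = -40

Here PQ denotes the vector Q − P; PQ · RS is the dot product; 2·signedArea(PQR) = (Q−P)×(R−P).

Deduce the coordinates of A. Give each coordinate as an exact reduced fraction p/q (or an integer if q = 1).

A = (23, -20)

1. A_x = 23  [2·signedArea(ADC) = -40 ∩ AC · DB = 125]
2. A_y = -20  [2·signedArea(ADC) = -40 ∩ AC · DB = 125]
   → A = (23, -20)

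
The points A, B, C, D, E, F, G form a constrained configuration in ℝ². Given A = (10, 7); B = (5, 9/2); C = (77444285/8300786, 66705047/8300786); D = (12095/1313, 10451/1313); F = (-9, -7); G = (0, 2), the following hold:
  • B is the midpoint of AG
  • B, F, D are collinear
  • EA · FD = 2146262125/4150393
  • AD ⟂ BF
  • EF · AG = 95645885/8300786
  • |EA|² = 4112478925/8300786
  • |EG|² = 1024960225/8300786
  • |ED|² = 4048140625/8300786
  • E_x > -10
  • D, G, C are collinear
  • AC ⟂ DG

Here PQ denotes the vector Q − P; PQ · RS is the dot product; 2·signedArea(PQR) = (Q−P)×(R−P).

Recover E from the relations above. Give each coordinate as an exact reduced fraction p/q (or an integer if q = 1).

E = (-77444285/8300786, -33501903/8300786)

1. E_x = -77444285/8300786  [EA · FD = 2146262125/4150393 ∩ EF · AG = 95645885/8300786]
2. E_y = -33501903/8300786  [EA · FD = 2146262125/4150393 ∩ EF · AG = 95645885/8300786]
   → E = (-77444285/8300786, -33501903/8300786)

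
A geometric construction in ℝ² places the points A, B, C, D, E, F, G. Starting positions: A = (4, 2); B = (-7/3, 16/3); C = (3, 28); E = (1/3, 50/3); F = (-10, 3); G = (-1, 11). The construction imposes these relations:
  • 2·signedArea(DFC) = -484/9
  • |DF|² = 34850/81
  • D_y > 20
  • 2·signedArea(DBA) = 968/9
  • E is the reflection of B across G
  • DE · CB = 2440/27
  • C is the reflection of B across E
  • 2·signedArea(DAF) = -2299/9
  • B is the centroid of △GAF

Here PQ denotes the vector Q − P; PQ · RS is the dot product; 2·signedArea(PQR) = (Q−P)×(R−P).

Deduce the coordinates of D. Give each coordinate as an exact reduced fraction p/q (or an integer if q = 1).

1. D_x = 11/9  [2·signedArea(DFC) = -484/9 ∩ 2·signedArea(DAF) = -2299/9]
2. D_y = 184/9  [2·signedArea(DFC) = -484/9 ∩ 2·signedArea(DAF) = -2299/9]
   → D = (11/9, 184/9)

D = (11/9, 184/9)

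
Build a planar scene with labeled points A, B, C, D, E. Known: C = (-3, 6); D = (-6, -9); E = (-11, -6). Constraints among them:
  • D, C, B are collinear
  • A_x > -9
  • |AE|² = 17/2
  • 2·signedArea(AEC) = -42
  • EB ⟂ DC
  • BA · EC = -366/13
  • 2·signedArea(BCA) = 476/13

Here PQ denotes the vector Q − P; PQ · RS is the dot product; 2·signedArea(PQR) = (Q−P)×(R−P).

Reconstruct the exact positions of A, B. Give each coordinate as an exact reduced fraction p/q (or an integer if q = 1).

1. B_x = -73/13  [D, C, B are collinear ∩ EB ⟂ DC]
2. B_y = -92/13  [D, C, B are collinear ∩ EB ⟂ DC]
   → B = (-73/13, -92/13)
3. A_x = -17/2  [2·signedArea(AEC) = -42 ∩ 2·signedArea(BCA) = 476/13]
4. A_y = -15/2  [2·signedArea(AEC) = -42 ∩ 2·signedArea(BCA) = 476/13]
   → A = (-17/2, -15/2)

A = (-17/2, -15/2)
B = (-73/13, -92/13)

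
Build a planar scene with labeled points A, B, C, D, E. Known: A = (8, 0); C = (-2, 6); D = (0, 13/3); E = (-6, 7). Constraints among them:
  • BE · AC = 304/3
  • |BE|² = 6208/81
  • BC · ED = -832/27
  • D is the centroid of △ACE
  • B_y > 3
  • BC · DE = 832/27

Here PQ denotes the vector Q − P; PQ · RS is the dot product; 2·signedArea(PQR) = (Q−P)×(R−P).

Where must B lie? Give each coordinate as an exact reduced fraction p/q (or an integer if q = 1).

B = (2, 31/9)

1. B_x = 2  [BC · ED = -832/27 ∩ BE · AC = 304/3]
2. B_y = 31/9  [BC · ED = -832/27 ∩ BE · AC = 304/3]
   → B = (2, 31/9)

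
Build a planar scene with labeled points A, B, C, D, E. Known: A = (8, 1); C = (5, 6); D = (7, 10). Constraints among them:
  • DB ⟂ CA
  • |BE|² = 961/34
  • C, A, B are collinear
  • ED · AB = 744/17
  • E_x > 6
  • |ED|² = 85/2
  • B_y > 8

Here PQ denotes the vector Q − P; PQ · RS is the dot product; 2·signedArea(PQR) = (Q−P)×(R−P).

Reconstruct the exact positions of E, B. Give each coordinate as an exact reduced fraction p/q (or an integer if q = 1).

B = (64/17, 137/17)
E = (13/2, 7/2)

1. B_x = 64/17  [C, A, B are collinear ∩ DB ⟂ CA]
2. B_y = 137/17  [C, A, B are collinear ∩ DB ⟂ CA]
   → B = (64/17, 137/17)
3. E_x = 13/2  [line 72/17·x + -120/17·y + -48/17 = 0 ∩ |BE|² = 961/34]
4. E_y = 7/2  [line 72/17·x + -120/17·y + -48/17 = 0 ∩ |BE|² = 961/34]
   → E = (13/2, 7/2)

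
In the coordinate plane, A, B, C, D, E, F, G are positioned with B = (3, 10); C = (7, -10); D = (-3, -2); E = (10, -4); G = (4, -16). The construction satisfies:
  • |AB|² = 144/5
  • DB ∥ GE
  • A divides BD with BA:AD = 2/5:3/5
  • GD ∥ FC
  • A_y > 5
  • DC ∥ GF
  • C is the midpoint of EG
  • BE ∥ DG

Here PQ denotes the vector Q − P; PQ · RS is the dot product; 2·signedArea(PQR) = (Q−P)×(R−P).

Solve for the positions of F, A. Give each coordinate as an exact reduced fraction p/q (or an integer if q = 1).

1. F_x = 14  [GD ∥ FC ∩ DC ∥ GF]
2. F_y = -24  [GD ∥ FC ∩ DC ∥ GF]
   → F = (14, -24)
3. A_x = 3/5  [A divides BD with BA:AD = 2/5:3/5]
4. A_y = 26/5  [A divides BD with BA:AD = 2/5:3/5]
   → A = (3/5, 26/5)

A = (3/5, 26/5)
F = (14, -24)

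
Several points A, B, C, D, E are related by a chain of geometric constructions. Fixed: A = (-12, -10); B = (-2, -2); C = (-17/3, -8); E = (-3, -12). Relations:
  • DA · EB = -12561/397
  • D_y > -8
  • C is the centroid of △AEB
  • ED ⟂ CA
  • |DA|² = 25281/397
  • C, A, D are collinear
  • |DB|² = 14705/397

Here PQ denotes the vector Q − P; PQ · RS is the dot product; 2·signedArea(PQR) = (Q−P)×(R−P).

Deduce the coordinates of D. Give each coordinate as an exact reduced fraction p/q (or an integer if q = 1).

D = (-1743/397, -3016/397)

1. D_x = -1743/397  [C, A, D are collinear ∩ ED ⟂ CA]
2. D_y = -3016/397  [C, A, D are collinear ∩ ED ⟂ CA]
   → D = (-1743/397, -3016/397)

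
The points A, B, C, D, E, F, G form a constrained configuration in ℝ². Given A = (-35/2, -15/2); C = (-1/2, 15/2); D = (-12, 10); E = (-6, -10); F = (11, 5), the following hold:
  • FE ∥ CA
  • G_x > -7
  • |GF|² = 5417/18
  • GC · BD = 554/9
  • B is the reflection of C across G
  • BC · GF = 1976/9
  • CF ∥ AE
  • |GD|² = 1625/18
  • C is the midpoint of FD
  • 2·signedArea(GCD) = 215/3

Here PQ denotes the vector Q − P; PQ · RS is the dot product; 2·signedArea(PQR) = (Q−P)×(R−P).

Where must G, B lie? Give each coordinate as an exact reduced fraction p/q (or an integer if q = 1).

1. G_x = -37/6  [line -5/2·x + -23/2·y + 40/3 = 0 ∩ |GD|² = 1625/18]
2. G_y = 5/2  [line -5/2·x + -23/2·y + 40/3 = 0 ∩ |GD|² = 1625/18]
   → G = (-37/6, 5/2)
3. B_x = -71/6  [B is the reflection of C across G]
4. B_y = -5/2  [B is the reflection of C across G]
   → B = (-71/6, -5/2)

B = (-71/6, -5/2)
G = (-37/6, 5/2)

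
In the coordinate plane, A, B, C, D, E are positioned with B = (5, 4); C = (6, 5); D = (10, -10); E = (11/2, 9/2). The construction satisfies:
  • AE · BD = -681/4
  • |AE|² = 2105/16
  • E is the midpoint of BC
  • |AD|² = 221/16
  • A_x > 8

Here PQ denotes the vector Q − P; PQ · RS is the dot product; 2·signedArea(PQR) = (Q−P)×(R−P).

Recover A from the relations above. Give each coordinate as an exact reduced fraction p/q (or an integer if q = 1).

1. A_x = 35/4  [line -5·x + 14·y + 539/4 = 0 ∩ |AD|² = 221/16]
2. A_y = -13/2  [line -5·x + 14·y + 539/4 = 0 ∩ |AD|² = 221/16]
   → A = (35/4, -13/2)

A = (35/4, -13/2)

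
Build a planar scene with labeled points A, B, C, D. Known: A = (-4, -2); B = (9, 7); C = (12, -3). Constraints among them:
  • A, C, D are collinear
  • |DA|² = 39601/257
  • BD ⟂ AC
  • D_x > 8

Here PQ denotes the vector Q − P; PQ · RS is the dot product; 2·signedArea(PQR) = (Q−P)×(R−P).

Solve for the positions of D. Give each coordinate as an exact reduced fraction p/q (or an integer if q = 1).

D = (2156/257, -713/257)

1. D_x = 2156/257  [A, C, D are collinear ∩ BD ⟂ AC]
2. D_y = -713/257  [A, C, D are collinear ∩ BD ⟂ AC]
   → D = (2156/257, -713/257)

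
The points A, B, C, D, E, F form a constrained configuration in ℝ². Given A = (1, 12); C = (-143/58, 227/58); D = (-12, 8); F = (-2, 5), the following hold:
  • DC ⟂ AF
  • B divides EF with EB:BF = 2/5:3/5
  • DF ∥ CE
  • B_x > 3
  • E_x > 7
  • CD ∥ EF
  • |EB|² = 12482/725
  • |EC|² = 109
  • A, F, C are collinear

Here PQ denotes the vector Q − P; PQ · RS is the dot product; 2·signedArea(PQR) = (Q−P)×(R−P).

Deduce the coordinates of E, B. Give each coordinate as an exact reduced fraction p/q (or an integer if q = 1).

B = (1079/290, 739/290)
E = (437/58, 53/58)

1. E_x = 437/58  [CD ∥ EF ∩ DF ∥ CE]
2. E_y = 53/58  [CD ∥ EF ∩ DF ∥ CE]
   → E = (437/58, 53/58)
3. B_x = 1079/290  [B divides EF with EB:BF = 2/5:3/5]
4. B_y = 739/290  [B divides EF with EB:BF = 2/5:3/5]
   → B = (1079/290, 739/290)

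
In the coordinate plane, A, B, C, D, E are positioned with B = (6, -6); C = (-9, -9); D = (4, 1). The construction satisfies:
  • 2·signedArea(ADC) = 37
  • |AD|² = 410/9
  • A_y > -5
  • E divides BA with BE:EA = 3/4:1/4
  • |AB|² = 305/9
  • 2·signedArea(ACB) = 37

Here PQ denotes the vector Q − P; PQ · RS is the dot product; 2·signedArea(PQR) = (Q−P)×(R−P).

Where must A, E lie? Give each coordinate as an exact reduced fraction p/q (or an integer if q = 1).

1. A_x = 1/3  [2·signedArea(ADC) = 37 ∩ 2·signedArea(ACB) = 37]
2. A_y = -14/3  [2·signedArea(ADC) = 37 ∩ 2·signedArea(ACB) = 37]
   → A = (1/3, -14/3)
3. E_x = 7/4  [E divides BA with BE:EA = 3/4:1/4]
4. E_y = -5  [E divides BA with BE:EA = 3/4:1/4]
   → E = (7/4, -5)

A = (1/3, -14/3)
E = (7/4, -5)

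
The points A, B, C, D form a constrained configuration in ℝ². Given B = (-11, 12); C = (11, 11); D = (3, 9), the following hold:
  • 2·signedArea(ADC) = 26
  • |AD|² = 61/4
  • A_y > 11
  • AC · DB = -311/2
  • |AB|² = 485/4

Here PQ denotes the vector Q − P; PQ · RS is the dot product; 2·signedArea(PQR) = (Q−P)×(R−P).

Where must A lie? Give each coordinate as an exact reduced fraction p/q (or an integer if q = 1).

A = (0, 23/2)

1. A_x = 0  [AC · DB = -311/2 ∩ 2·signedArea(ADC) = 26]
2. A_y = 23/2  [AC · DB = -311/2 ∩ 2·signedArea(ADC) = 26]
   → A = (0, 23/2)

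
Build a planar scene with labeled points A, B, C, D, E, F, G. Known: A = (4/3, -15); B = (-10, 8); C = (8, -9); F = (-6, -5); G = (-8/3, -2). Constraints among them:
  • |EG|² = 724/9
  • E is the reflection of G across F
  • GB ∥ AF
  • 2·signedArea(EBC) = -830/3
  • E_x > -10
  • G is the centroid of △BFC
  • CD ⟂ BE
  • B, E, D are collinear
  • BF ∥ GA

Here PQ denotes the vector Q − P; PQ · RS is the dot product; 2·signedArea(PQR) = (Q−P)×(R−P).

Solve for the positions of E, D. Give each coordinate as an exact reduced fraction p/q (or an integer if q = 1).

D = (-5344/577, -5608/577)
E = (-28/3, -8)

1. E_x = -28/3  [E is the reflection of G across F]
2. E_y = -8  [E is the reflection of G across F]
   → E = (-28/3, -8)
3. D_x = -5344/577  [B, E, D are collinear ∩ CD ⟂ BE]
4. D_y = -5608/577  [B, E, D are collinear ∩ CD ⟂ BE]
   → D = (-5344/577, -5608/577)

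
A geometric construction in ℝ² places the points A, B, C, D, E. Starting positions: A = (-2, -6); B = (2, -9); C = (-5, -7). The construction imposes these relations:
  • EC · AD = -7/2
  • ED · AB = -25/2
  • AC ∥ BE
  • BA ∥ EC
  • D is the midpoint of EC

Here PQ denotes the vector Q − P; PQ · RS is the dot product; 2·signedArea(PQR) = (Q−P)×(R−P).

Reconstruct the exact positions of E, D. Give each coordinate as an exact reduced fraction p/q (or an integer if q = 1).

D = (-3, -17/2)
E = (-1, -10)

1. E_x = -1  [BA ∥ EC ∩ AC ∥ BE]
2. E_y = -10  [BA ∥ EC ∩ AC ∥ BE]
   → E = (-1, -10)
3. D_x = -3  [D is the midpoint of EC]
4. D_y = -17/2  [D is the midpoint of EC]
   → D = (-3, -17/2)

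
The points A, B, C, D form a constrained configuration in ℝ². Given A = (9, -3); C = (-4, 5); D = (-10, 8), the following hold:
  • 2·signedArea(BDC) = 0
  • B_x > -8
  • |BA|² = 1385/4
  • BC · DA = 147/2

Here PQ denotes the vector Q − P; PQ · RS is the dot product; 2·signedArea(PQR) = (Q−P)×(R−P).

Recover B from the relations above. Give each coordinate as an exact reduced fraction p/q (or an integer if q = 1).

B = (-7, 13/2)

1. B_x = -7  [2·signedArea(BDC) = 0 ∩ BC · DA = 147/2]
2. B_y = 13/2  [2·signedArea(BDC) = 0 ∩ BC · DA = 147/2]
   → B = (-7, 13/2)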